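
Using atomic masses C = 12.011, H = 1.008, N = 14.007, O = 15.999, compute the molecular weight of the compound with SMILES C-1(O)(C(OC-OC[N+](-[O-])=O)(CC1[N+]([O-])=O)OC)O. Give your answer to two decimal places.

Molecular formula: C7H12N2O9.
M = 7×12.011 + 12×1.008 + 2×14.007 + 9×15.999 = 268.18 g/mol.

268.18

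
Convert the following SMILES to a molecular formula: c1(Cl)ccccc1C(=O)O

Heavy atoms from the SMILES: 7 C, 1 Cl, 2 O.
Implicit hydrogens by atom environment:
  4 × C (aromatic): 1 H each → 4
  2 × C (aromatic): no H
  1 × C: no H
  1 × Cl: no H
  1 × O: 1 H
  1 × O: no H
  Total hydrogens = 5.
Molecular formula: C7H5ClO2

C7H5ClO2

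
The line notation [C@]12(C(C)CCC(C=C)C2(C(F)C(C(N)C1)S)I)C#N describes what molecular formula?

Heavy atoms from the SMILES: 14 C, 1 F, 1 I, 2 N, 1 S.
Implicit hydrogens by atom environment:
  6 × C: 1 H each → 6
  4 × C: 2 H each → 8
  3 × C: no H
  1 × C: 3 H
  1 × F: no H
  1 × I: no H
  1 × N: 2 H
  1 × N: no H
  1 × S: 1 H
  Total hydrogens = 20.
Molecular formula: C14H20FIN2S

C14H20FIN2S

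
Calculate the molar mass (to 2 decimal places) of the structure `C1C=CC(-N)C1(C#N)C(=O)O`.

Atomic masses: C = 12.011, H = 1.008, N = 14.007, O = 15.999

Molecular formula: C7H8N2O2.
M = 7×12.011 + 8×1.008 + 2×14.007 + 2×15.999 = 152.15 g/mol.

152.15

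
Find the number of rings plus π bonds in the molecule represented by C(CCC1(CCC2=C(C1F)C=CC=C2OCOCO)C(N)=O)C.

Molecular formula from the SMILES: C17H24FNO4.
DoU = (2C + 2 + N − H − X)/2 = (2·17 + 2 + 1 − 24 − 1)/2 = 12/2 = 6.
(Structurally: 2 ring(s) + 4 π bond(s) = 6.)

6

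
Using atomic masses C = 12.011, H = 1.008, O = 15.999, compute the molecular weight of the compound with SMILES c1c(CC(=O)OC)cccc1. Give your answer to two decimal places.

Molecular formula: C9H10O2.
M = 9×12.011 + 10×1.008 + 2×15.999 = 150.18 g/mol.

150.18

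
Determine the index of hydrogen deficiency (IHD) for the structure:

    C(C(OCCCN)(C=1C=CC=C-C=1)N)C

4

Molecular formula from the SMILES: C12H20N2O.
DoU = (2C + 2 + N − H − X)/2 = (2·12 + 2 + 2 − 20 − 0)/2 = 8/2 = 4.
(Structurally: 1 ring(s) + 3 π bond(s) = 4.)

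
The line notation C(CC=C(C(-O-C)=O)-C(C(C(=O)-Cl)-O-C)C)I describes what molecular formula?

Heavy atoms from the SMILES: 11 C, 1 Cl, 1 I, 4 O.
Implicit hydrogens by atom environment:
  4 × O: no H
  3 × C: 3 H each → 9
  3 × C: 1 H each → 3
  3 × C: no H
  2 × C: 2 H each → 4
  1 × Cl: no H
  1 × I: no H
  Total hydrogens = 16.
Molecular formula: C11H16ClIO4

C11H16ClIO4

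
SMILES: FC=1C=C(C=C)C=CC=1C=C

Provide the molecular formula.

Heavy atoms from the SMILES: 10 C, 1 F.
Implicit hydrogens by atom environment:
  3 × C (aromatic): 1 H each → 3
  3 × C (aromatic): no H
  2 × C: 2 H each → 4
  2 × C: 1 H each → 2
  1 × F: no H
  Total hydrogens = 9.
Molecular formula: C10H9F

C10H9F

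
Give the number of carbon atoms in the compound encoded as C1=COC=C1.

4

The symbol for carbon appears 4 times in the SMILES.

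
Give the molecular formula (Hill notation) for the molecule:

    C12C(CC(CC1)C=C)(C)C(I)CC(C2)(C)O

Heavy atoms from the SMILES: 14 C, 1 I, 1 O.
Implicit hydrogens by atom environment:
  6 × C: 2 H each → 12
  4 × C: 1 H each → 4
  2 × C: 3 H each → 6
  2 × C: no H
  1 × I: no H
  1 × O: 1 H
  Total hydrogens = 23.
Molecular formula: C14H23IO

C14H23IO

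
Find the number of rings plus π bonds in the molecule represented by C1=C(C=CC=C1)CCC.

4

Molecular formula from the SMILES: C9H12.
DoU = (2C + 2 + N − H − X)/2 = (2·9 + 2 + 0 − 12 − 0)/2 = 8/2 = 4.
(Structurally: 1 ring(s) + 3 π bond(s) = 4.)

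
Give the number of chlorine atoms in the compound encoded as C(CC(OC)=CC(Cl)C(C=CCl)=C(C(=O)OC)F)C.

The symbol for chlorine appears 2 times in the SMILES.

2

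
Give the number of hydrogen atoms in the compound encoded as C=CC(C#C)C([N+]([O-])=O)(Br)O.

Hydrogens are implicit in SMILES; fill each atom to its normal valence:
  3 × C: 1 H each → 3
  2 × C: no H
  1 × Br: no H
  1 × C: 2 H
  1 × N (charge +1): no H
  1 × O: 1 H
  1 × O: no H
  1 × O (charge -1): no H
  Total hydrogens = 6.

6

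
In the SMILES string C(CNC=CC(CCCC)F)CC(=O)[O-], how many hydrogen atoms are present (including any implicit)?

19

Hydrogens are implicit in SMILES; fill each atom to its normal valence:
  6 × C: 2 H each → 12
  3 × C: 1 H each → 3
  1 × C: 3 H
  1 × C: no H
  1 × F: no H
  1 × N: 1 H
  1 × O: no H
  1 × O (charge -1): no H
  Total hydrogens = 19.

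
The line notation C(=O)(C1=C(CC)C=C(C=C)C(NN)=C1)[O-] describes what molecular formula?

C11H13N2O2-

Heavy atoms from the SMILES: 11 C, 2 N, 2 O.
Implicit hydrogens by atom environment:
  4 × C (aromatic): no H
  2 × C: 2 H each → 4
  2 × C (aromatic): 1 H each → 2
  1 × C: 3 H
  1 × C: 1 H
  1 × C: no H
  1 × N: 2 H
  1 × N: 1 H
  1 × O: no H
  1 × O (charge -1): no H
  Total hydrogens = 13.
Net charge -1.
Molecular formula: C11H13N2O2-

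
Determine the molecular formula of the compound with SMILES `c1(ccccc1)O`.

Heavy atoms from the SMILES: 6 C, 1 O.
Implicit hydrogens by atom environment:
  5 × C (aromatic): 1 H each → 5
  1 × C (aromatic): no H
  1 × O: 1 H
  Total hydrogens = 6.
Molecular formula: C6H6O

C6H6O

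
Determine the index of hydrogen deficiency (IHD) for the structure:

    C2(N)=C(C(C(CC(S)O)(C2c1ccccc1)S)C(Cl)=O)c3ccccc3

Molecular formula from the SMILES: C20H20ClNO2S2.
DoU = (2C + 2 + N − H − X)/2 = (2·20 + 2 + 1 − 20 − 1)/2 = 22/2 = 11.
(Structurally: 3 ring(s) + 8 π bond(s) = 11.)

11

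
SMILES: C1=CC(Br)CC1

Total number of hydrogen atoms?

Hydrogens are implicit in SMILES; fill each atom to its normal valence:
  3 × C: 1 H each → 3
  2 × C: 2 H each → 4
  1 × Br: no H
  Total hydrogens = 7.

7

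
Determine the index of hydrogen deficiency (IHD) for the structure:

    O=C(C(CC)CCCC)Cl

1

Molecular formula from the SMILES: C8H15ClO.
DoU = (2C + 2 + N − H − X)/2 = (2·8 + 2 + 0 − 15 − 1)/2 = 2/2 = 1.
(Structurally: 0 ring(s) + 1 π bond(s) = 1.)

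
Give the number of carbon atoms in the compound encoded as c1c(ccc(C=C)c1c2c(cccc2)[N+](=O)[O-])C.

The symbol for carbon appears 15 times in the SMILES. Lowercase c denotes aromatic carbon and counts toward C.

15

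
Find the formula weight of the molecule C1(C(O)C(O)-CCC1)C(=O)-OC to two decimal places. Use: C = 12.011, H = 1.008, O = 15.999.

Molecular formula: C8H14O4.
M = 8×12.011 + 14×1.008 + 4×15.999 = 174.20 g/mol.

174.20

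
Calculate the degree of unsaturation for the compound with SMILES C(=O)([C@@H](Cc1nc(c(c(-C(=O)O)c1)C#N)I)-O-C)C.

Molecular formula from the SMILES: C12H11IN2O4.
DoU = (2C + 2 + N − H − X)/2 = (2·12 + 2 + 2 − 11 − 1)/2 = 16/2 = 8.
(Structurally: 1 ring(s) + 7 π bond(s) = 8.)

8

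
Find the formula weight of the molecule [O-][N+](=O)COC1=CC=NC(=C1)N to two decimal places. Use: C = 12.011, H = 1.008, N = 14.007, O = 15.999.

Molecular formula: C6H7N3O3.
M = 6×12.011 + 7×1.008 + 3×14.007 + 3×15.999 = 169.14 g/mol.

169.14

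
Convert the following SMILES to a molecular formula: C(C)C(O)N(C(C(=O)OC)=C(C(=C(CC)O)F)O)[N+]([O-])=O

Heavy atoms from the SMILES: 11 C, 1 F, 2 N, 7 O.
Implicit hydrogens by atom environment:
  5 × C: no H
  3 × C: 3 H each → 9
  3 × O: 1 H each → 3
  3 × O: no H
  2 × C: 2 H each → 4
  1 × C: 1 H
  1 × F: no H
  1 × N: no H
  1 × N (charge +1): no H
  1 × O (charge -1): no H
  Total hydrogens = 17.
Molecular formula: C11H17FN2O7

C11H17FN2O7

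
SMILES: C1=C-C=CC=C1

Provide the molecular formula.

Heavy atoms from the SMILES: 6 C.
Implicit hydrogens by atom environment:
  6 × C (aromatic): 1 H each → 6
  Total hydrogens = 6.
Molecular formula: C6H6

C6H6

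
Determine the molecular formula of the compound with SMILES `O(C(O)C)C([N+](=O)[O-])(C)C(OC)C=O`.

C7H13NO6

Heavy atoms from the SMILES: 7 C, 1 N, 6 O.
Implicit hydrogens by atom environment:
  4 × O: no H
  3 × C: 3 H each → 9
  3 × C: 1 H each → 3
  1 × C: no H
  1 × N (charge +1): no H
  1 × O: 1 H
  1 × O (charge -1): no H
  Total hydrogens = 13.
Molecular formula: C7H13NO6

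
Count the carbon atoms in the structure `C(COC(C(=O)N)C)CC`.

The symbol for carbon appears 7 times in the SMILES.

7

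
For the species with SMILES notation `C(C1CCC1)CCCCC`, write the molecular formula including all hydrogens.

C10H20

Heavy atoms from the SMILES: 10 C.
Implicit hydrogens by atom environment:
  8 × C: 2 H each → 16
  1 × C: 3 H
  1 × C: 1 H
  Total hydrogens = 20.
Molecular formula: C10H20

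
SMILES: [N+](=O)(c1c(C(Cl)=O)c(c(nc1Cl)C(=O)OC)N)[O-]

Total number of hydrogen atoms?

Hydrogens are implicit in SMILES; fill each atom to its normal valence:
  5 × C (aromatic): no H
  4 × O: no H
  2 × C: no H
  2 × Cl: no H
  1 × C: 3 H
  1 × N: 2 H
  1 × N (aromatic): no H
  1 × N (charge +1): no H
  1 × O (charge -1): no H
  Total hydrogens = 5.

5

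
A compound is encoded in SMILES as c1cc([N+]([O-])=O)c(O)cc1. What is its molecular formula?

C6H5NO3

Heavy atoms from the SMILES: 6 C, 1 N, 3 O.
Implicit hydrogens by atom environment:
  4 × C (aromatic): 1 H each → 4
  2 × C (aromatic): no H
  1 × N (charge +1): no H
  1 × O: 1 H
  1 × O: no H
  1 × O (charge -1): no H
  Total hydrogens = 5.
Molecular formula: C6H5NO3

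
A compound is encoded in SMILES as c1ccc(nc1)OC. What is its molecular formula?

C6H7NO

Heavy atoms from the SMILES: 6 C, 1 N, 1 O.
Implicit hydrogens by atom environment:
  4 × C (aromatic): 1 H each → 4
  1 × C: 3 H
  1 × C (aromatic): no H
  1 × N (aromatic): no H
  1 × O: no H
  Total hydrogens = 7.
Molecular formula: C6H7NO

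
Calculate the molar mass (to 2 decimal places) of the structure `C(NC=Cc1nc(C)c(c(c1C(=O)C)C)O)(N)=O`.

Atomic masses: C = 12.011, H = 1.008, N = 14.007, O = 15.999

249.27

Molecular formula: C12H15N3O3.
M = 12×12.011 + 15×1.008 + 3×14.007 + 3×15.999 = 249.27 g/mol.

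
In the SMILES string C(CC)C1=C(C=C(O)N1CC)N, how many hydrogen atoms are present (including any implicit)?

Hydrogens are implicit in SMILES; fill each atom to its normal valence:
  3 × C: 2 H each → 6
  3 × C (aromatic): no H
  2 × C: 3 H each → 6
  1 × C (aromatic): 1 H
  1 × N: 2 H
  1 × N (aromatic): no H
  1 × O: 1 H
  Total hydrogens = 16.

16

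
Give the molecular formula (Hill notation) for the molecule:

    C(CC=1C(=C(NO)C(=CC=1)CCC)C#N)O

Heavy atoms from the SMILES: 12 C, 2 N, 2 O.
Implicit hydrogens by atom environment:
  4 × C: 2 H each → 8
  4 × C (aromatic): no H
  2 × C (aromatic): 1 H each → 2
  2 × O: 1 H each → 2
  1 × C: 3 H
  1 × C: no H
  1 × N: 1 H
  1 × N: no H
  Total hydrogens = 16.
Molecular formula: C12H16N2O2

C12H16N2O2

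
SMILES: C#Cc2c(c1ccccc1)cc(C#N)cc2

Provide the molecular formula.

C15H9N

Heavy atoms from the SMILES: 15 C, 1 N.
Implicit hydrogens by atom environment:
  8 × C (aromatic): 1 H each → 8
  4 × C (aromatic): no H
  2 × C: no H
  1 × C: 1 H
  1 × N: no H
  Total hydrogens = 9.
Molecular formula: C15H9N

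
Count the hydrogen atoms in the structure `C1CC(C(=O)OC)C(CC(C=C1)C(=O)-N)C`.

19

Hydrogens are implicit in SMILES; fill each atom to its normal valence:
  5 × C: 1 H each → 5
  3 × C: 2 H each → 6
  3 × O: no H
  2 × C: 3 H each → 6
  2 × C: no H
  1 × N: 2 H
  Total hydrogens = 19.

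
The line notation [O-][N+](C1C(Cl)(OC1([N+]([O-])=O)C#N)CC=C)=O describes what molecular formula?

Heavy atoms from the SMILES: 7 C, 1 Cl, 3 N, 5 O.
Implicit hydrogens by atom environment:
  3 × C: no H
  3 × O: no H
  2 × C: 2 H each → 4
  2 × C: 1 H each → 2
  2 × N (charge +1): no H
  2 × O (charge -1): no H
  1 × Cl: no H
  1 × N: no H
  Total hydrogens = 6.
Molecular formula: C7H6ClN3O5

C7H6ClN3O5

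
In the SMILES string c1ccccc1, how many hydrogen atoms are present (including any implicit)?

6

Hydrogens are implicit in SMILES; fill each atom to its normal valence:
  6 × C (aromatic): 1 H each → 6
  Total hydrogens = 6.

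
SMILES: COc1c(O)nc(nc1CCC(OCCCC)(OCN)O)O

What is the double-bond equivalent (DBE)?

Molecular formula from the SMILES: C13H23N3O6.
DoU = (2C + 2 + N − H − X)/2 = (2·13 + 2 + 3 − 23 − 0)/2 = 8/2 = 4.
(Structurally: 1 ring(s) + 3 π bond(s) = 4.)

4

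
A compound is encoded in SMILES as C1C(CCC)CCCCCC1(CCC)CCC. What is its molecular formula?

C17H34

Heavy atoms from the SMILES: 17 C.
Implicit hydrogens by atom environment:
  12 × C: 2 H each → 24
  3 × C: 3 H each → 9
  1 × C: 1 H
  1 × C: no H
  Total hydrogens = 34.
Molecular formula: C17H34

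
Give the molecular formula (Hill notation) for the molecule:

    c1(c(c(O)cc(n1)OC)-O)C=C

Heavy atoms from the SMILES: 8 C, 1 N, 3 O.
Implicit hydrogens by atom environment:
  4 × C (aromatic): no H
  2 × O: 1 H each → 2
  1 × C: 3 H
  1 × C: 2 H
  1 × C (aromatic): 1 H
  1 × C: 1 H
  1 × N (aromatic): no H
  1 × O: no H
  Total hydrogens = 9.
Molecular formula: C8H9NO3

C8H9NO3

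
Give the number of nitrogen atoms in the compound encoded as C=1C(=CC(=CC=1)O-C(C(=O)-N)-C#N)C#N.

The symbol for nitrogen appears 3 times in the SMILES.

3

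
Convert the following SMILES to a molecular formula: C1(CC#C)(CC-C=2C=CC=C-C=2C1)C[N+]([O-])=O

C14H15NO2

Heavy atoms from the SMILES: 14 C, 1 N, 2 O.
Implicit hydrogens by atom environment:
  5 × C: 2 H each → 10
  4 × C (aromatic): 1 H each → 4
  2 × C (aromatic): no H
  2 × C: no H
  1 × C: 1 H
  1 × N (charge +1): no H
  1 × O: no H
  1 × O (charge -1): no H
  Total hydrogens = 15.
Molecular formula: C14H15NO2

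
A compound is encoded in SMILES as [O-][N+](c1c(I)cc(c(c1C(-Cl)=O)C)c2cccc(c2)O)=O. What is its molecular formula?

C14H9ClINO4

Heavy atoms from the SMILES: 14 C, 1 Cl, 1 I, 1 N, 4 O.
Implicit hydrogens by atom environment:
  7 × C (aromatic): no H
  5 × C (aromatic): 1 H each → 5
  2 × O: no H
  1 × C: 3 H
  1 × C: no H
  1 × Cl: no H
  1 × I: no H
  1 × N (charge +1): no H
  1 × O: 1 H
  1 × O (charge -1): no H
  Total hydrogens = 9.
Molecular formula: C14H9ClINO4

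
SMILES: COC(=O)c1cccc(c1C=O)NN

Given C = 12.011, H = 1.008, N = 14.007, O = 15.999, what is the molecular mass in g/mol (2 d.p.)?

194.19

Molecular formula: C9H10N2O3.
M = 9×12.011 + 10×1.008 + 2×14.007 + 3×15.999 = 194.19 g/mol.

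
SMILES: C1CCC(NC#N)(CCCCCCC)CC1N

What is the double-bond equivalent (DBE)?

3

Molecular formula from the SMILES: C14H27N3.
DoU = (2C + 2 + N − H − X)/2 = (2·14 + 2 + 3 − 27 − 0)/2 = 6/2 = 3.
(Structurally: 1 ring(s) + 2 π bond(s) = 3.)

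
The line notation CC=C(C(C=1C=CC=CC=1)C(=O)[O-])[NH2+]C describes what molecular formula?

Heavy atoms from the SMILES: 12 C, 1 N, 2 O.
Implicit hydrogens by atom environment:
  5 × C (aromatic): 1 H each → 5
  2 × C: 3 H each → 6
  2 × C: 1 H each → 2
  2 × C: no H
  1 × C (aromatic): no H
  1 × N (charge +1): 2 H
  1 × O: no H
  1 × O (charge -1): no H
  Total hydrogens = 15.
Molecular formula: C12H15NO2

C12H15NO2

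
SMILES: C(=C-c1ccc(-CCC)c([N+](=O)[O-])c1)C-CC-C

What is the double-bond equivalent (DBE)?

Molecular formula from the SMILES: C15H21NO2.
DoU = (2C + 2 + N − H − X)/2 = (2·15 + 2 + 1 − 21 − 0)/2 = 12/2 = 6.
(Structurally: 1 ring(s) + 5 π bond(s) = 6.)

6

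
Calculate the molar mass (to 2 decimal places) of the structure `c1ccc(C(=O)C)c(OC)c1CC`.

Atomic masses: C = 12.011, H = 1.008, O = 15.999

178.23

Molecular formula: C11H14O2.
M = 11×12.011 + 14×1.008 + 2×15.999 = 178.23 g/mol.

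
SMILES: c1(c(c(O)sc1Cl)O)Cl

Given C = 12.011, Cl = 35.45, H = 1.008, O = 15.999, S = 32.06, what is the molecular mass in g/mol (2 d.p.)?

Molecular formula: C4H2Cl2O2S.
M = 4×12.011 + 2×35.45 + 2×1.008 + 2×15.999 + 1×32.06 = 185.02 g/mol.

185.02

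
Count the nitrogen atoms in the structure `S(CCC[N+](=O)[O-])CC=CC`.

The symbol for nitrogen appears 1 time in the SMILES.

1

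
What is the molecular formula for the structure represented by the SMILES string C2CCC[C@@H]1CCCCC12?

Heavy atoms from the SMILES: 10 C.
Implicit hydrogens by atom environment:
  8 × C: 2 H each → 16
  2 × C: 1 H each → 2
  Total hydrogens = 18.
Molecular formula: C10H18

C10H18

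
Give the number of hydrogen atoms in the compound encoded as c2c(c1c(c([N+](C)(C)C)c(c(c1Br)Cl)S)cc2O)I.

13

Hydrogens are implicit in SMILES; fill each atom to its normal valence:
  8 × C (aromatic): no H
  3 × C: 3 H each → 9
  2 × C (aromatic): 1 H each → 2
  1 × Br: no H
  1 × Cl: no H
  1 × I: no H
  1 × N (charge +1): no H
  1 × O: 1 H
  1 × S: 1 H
  Total hydrogens = 13.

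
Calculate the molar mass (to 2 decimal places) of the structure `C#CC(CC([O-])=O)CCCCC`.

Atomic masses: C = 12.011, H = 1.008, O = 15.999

167.23

Molecular formula: C10H15O2-.
M = 10×12.011 + 15×1.008 + 2×15.999 = 167.23 g/mol.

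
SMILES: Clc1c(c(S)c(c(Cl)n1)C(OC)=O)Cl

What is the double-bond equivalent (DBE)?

5

Molecular formula from the SMILES: C7H4Cl3NO2S.
DoU = (2C + 2 + N − H − X)/2 = (2·7 + 2 + 1 − 4 − 3)/2 = 10/2 = 5.
(Structurally: 1 ring(s) + 4 π bond(s) = 5.)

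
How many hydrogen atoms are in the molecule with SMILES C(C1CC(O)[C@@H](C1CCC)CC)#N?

19

Hydrogens are implicit in SMILES; fill each atom to its normal valence:
  4 × C: 2 H each → 8
  4 × C: 1 H each → 4
  2 × C: 3 H each → 6
  1 × C: no H
  1 × N: no H
  1 × O: 1 H
  Total hydrogens = 19.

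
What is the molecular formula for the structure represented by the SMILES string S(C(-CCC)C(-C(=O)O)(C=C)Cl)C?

C9H15ClO2S

Heavy atoms from the SMILES: 9 C, 1 Cl, 2 O, 1 S.
Implicit hydrogens by atom environment:
  3 × C: 2 H each → 6
  2 × C: 3 H each → 6
  2 × C: 1 H each → 2
  2 × C: no H
  1 × Cl: no H
  1 × O: 1 H
  1 × O: no H
  1 × S: no H
  Total hydrogens = 15.
Molecular formula: C9H15ClO2S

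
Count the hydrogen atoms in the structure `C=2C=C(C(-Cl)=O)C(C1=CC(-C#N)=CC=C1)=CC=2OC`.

10

Hydrogens are implicit in SMILES; fill each atom to its normal valence:
  7 × C (aromatic): 1 H each → 7
  5 × C (aromatic): no H
  2 × C: no H
  2 × O: no H
  1 × C: 3 H
  1 × Cl: no H
  1 × N: no H
  Total hydrogens = 10.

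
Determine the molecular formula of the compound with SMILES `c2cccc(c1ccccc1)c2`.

C12H10

Heavy atoms from the SMILES: 12 C.
Implicit hydrogens by atom environment:
  10 × C (aromatic): 1 H each → 10
  2 × C (aromatic): no H
  Total hydrogens = 10.
Molecular formula: C12H10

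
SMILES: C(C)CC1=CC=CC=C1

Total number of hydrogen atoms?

Hydrogens are implicit in SMILES; fill each atom to its normal valence:
  5 × C (aromatic): 1 H each → 5
  2 × C: 2 H each → 4
  1 × C: 3 H
  1 × C (aromatic): no H
  Total hydrogens = 12.

12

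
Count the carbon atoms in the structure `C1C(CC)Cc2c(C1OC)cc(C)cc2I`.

14

The symbol for carbon appears 14 times in the SMILES. Lowercase c denotes aromatic carbon and counts toward C.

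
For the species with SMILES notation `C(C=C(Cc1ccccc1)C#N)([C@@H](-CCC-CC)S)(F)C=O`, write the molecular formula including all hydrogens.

C18H22FNOS

Heavy atoms from the SMILES: 18 C, 1 F, 1 N, 1 O, 1 S.
Implicit hydrogens by atom environment:
  5 × C: 2 H each → 10
  5 × C (aromatic): 1 H each → 5
  3 × C: 1 H each → 3
  3 × C: no H
  1 × C: 3 H
  1 × C (aromatic): no H
  1 × F: no H
  1 × N: no H
  1 × O: no H
  1 × S: 1 H
  Total hydrogens = 22.
Molecular formula: C18H22FNOS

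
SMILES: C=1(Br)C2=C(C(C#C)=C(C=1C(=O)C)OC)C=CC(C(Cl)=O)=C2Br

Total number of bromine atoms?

The symbol for bromine appears 2 times in the SMILES.

2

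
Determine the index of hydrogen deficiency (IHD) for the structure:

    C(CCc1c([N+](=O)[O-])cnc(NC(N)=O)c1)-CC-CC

6

Molecular formula from the SMILES: C13H20N4O3.
DoU = (2C + 2 + N − H − X)/2 = (2·13 + 2 + 4 − 20 − 0)/2 = 12/2 = 6.
(Structurally: 1 ring(s) + 5 π bond(s) = 6.)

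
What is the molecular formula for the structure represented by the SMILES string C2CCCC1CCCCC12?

C10H18

Heavy atoms from the SMILES: 10 C.
Implicit hydrogens by atom environment:
  8 × C: 2 H each → 16
  2 × C: 1 H each → 2
  Total hydrogens = 18.
Molecular formula: C10H18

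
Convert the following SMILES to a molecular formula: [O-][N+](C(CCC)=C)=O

C5H9NO2

Heavy atoms from the SMILES: 5 C, 1 N, 2 O.
Implicit hydrogens by atom environment:
  3 × C: 2 H each → 6
  1 × C: 3 H
  1 × C: no H
  1 × N (charge +1): no H
  1 × O: no H
  1 × O (charge -1): no H
  Total hydrogens = 9.
Molecular formula: C5H9NO2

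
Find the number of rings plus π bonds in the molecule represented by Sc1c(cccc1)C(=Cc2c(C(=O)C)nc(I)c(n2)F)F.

Molecular formula from the SMILES: C14H9F2IN2OS.
DoU = (2C + 2 + N − H − X)/2 = (2·14 + 2 + 2 − 9 − 3)/2 = 20/2 = 10.
(Structurally: 2 ring(s) + 8 π bond(s) = 10.)

10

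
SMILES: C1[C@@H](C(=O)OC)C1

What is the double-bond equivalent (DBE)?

Molecular formula from the SMILES: C5H8O2.
DoU = (2C + 2 + N − H − X)/2 = (2·5 + 2 + 0 − 8 − 0)/2 = 4/2 = 2.
(Structurally: 1 ring(s) + 1 π bond(s) = 2.)

2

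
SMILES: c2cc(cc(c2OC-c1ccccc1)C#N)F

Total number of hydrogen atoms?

Hydrogens are implicit in SMILES; fill each atom to its normal valence:
  8 × C (aromatic): 1 H each → 8
  4 × C (aromatic): no H
  1 × C: 2 H
  1 × C: no H
  1 × F: no H
  1 × N: no H
  1 × O: no H
  Total hydrogens = 10.

10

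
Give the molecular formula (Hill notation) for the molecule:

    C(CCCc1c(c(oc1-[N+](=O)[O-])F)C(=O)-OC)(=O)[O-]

C10H9FNO7-

Heavy atoms from the SMILES: 10 C, 1 F, 1 N, 7 O.
Implicit hydrogens by atom environment:
  4 × C (aromatic): no H
  4 × O: no H
  3 × C: 2 H each → 6
  2 × C: no H
  2 × O (charge -1): no H
  1 × C: 3 H
  1 × F: no H
  1 × N (charge +1): no H
  1 × O (aromatic): no H
  Total hydrogens = 9.
Net charge -1.
Molecular formula: C10H9FNO7-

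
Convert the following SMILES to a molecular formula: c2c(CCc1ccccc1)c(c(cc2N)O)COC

C16H19NO2

Heavy atoms from the SMILES: 16 C, 1 N, 2 O.
Implicit hydrogens by atom environment:
  7 × C (aromatic): 1 H each → 7
  5 × C (aromatic): no H
  3 × C: 2 H each → 6
  1 × C: 3 H
  1 × N: 2 H
  1 × O: 1 H
  1 × O: no H
  Total hydrogens = 19.
Molecular formula: C16H19NO2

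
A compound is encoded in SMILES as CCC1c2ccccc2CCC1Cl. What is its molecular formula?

Heavy atoms from the SMILES: 12 C, 1 Cl.
Implicit hydrogens by atom environment:
  4 × C (aromatic): 1 H each → 4
  3 × C: 2 H each → 6
  2 × C: 1 H each → 2
  2 × C (aromatic): no H
  1 × C: 3 H
  1 × Cl: no H
  Total hydrogens = 15.
Molecular formula: C12H15Cl

C12H15Cl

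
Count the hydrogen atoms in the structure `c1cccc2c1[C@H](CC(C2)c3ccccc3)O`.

Hydrogens are implicit in SMILES; fill each atom to its normal valence:
  9 × C (aromatic): 1 H each → 9
  3 × C (aromatic): no H
  2 × C: 2 H each → 4
  2 × C: 1 H each → 2
  1 × O: 1 H
  Total hydrogens = 16.

16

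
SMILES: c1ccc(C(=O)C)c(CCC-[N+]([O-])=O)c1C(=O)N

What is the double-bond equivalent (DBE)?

Molecular formula from the SMILES: C12H14N2O4.
DoU = (2C + 2 + N − H − X)/2 = (2·12 + 2 + 2 − 14 − 0)/2 = 14/2 = 7.
(Structurally: 1 ring(s) + 6 π bond(s) = 7.)

7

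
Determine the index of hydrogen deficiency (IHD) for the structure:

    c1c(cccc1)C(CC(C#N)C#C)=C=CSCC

Molecular formula from the SMILES: C16H15NS.
DoU = (2C + 2 + N − H − X)/2 = (2·16 + 2 + 1 − 15 − 0)/2 = 20/2 = 10.
(Structurally: 1 ring(s) + 9 π bond(s) = 10.)

10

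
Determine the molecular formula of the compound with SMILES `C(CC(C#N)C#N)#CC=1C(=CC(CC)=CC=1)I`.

Heavy atoms from the SMILES: 14 C, 1 I, 2 N.
Implicit hydrogens by atom environment:
  4 × C: no H
  3 × C (aromatic): 1 H each → 3
  3 × C (aromatic): no H
  2 × C: 2 H each → 4
  2 × N: no H
  1 × C: 3 H
  1 × C: 1 H
  1 × I: no H
  Total hydrogens = 11.
Molecular formula: C14H11IN2

C14H11IN2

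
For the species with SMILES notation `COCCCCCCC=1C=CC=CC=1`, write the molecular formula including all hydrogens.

C13H20O

Heavy atoms from the SMILES: 13 C, 1 O.
Implicit hydrogens by atom environment:
  6 × C: 2 H each → 12
  5 × C (aromatic): 1 H each → 5
  1 × C: 3 H
  1 × C (aromatic): no H
  1 × O: no H
  Total hydrogens = 20.
Molecular formula: C13H20O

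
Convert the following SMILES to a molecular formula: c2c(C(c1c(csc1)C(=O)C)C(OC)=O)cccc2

C15H14O3S

Heavy atoms from the SMILES: 15 C, 3 O, 1 S.
Implicit hydrogens by atom environment:
  7 × C (aromatic): 1 H each → 7
  3 × C (aromatic): no H
  3 × O: no H
  2 × C: 3 H each → 6
  2 × C: no H
  1 × C: 1 H
  1 × S (aromatic): no H
  Total hydrogens = 14.
Molecular formula: C15H14O3S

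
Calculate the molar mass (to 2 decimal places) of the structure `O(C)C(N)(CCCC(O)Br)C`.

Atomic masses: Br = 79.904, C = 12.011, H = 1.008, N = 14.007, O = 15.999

Molecular formula: C7H16BrNO2.
M = 1×79.904 + 7×12.011 + 16×1.008 + 1×14.007 + 2×15.999 = 226.11 g/mol.

226.11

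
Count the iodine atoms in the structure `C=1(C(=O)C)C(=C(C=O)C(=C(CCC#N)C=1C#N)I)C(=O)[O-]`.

The symbol for iodine appears 1 time in the SMILES.

1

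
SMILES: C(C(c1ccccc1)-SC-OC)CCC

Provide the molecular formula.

Heavy atoms from the SMILES: 13 C, 1 O, 1 S.
Implicit hydrogens by atom environment:
  5 × C (aromatic): 1 H each → 5
  4 × C: 2 H each → 8
  2 × C: 3 H each → 6
  1 × C: 1 H
  1 × C (aromatic): no H
  1 × O: no H
  1 × S: no H
  Total hydrogens = 20.
Molecular formula: C13H20OS

C13H20OS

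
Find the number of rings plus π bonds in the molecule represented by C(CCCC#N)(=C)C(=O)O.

Molecular formula from the SMILES: C7H9NO2.
DoU = (2C + 2 + N − H − X)/2 = (2·7 + 2 + 1 − 9 − 0)/2 = 8/2 = 4.
(Structurally: 0 ring(s) + 4 π bond(s) = 4.)

4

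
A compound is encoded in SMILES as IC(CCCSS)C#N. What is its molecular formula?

Heavy atoms from the SMILES: 5 C, 1 I, 1 N, 2 S.
Implicit hydrogens by atom environment:
  3 × C: 2 H each → 6
  1 × C: 1 H
  1 × C: no H
  1 × I: no H
  1 × N: no H
  1 × S: 1 H
  1 × S: no H
  Total hydrogens = 8.
Molecular formula: C5H8INS2

C5H8INS2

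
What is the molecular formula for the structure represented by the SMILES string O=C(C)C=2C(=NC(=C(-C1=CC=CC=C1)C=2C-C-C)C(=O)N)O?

C17H18N2O3

Heavy atoms from the SMILES: 17 C, 2 N, 3 O.
Implicit hydrogens by atom environment:
  6 × C (aromatic): no H
  5 × C (aromatic): 1 H each → 5
  2 × C: 3 H each → 6
  2 × C: 2 H each → 4
  2 × C: no H
  2 × O: no H
  1 × N: 2 H
  1 × N (aromatic): no H
  1 × O: 1 H
  Total hydrogens = 18.
Molecular formula: C17H18N2O3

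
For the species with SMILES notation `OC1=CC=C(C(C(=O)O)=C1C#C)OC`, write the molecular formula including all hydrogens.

Heavy atoms from the SMILES: 10 C, 4 O.
Implicit hydrogens by atom environment:
  4 × C (aromatic): no H
  2 × C (aromatic): 1 H each → 2
  2 × C: no H
  2 × O: 1 H each → 2
  2 × O: no H
  1 × C: 3 H
  1 × C: 1 H
  Total hydrogens = 8.
Molecular formula: C10H8O4

C10H8O4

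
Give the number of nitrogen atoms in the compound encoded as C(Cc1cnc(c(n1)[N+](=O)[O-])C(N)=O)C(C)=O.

The symbol for nitrogen appears 4 times in the SMILES.

4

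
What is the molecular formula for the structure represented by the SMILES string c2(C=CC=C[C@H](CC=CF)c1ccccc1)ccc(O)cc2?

Heavy atoms from the SMILES: 20 C, 1 F, 1 O.
Implicit hydrogens by atom environment:
  9 × C (aromatic): 1 H each → 9
  7 × C: 1 H each → 7
  3 × C (aromatic): no H
  1 × C: 2 H
  1 × F: no H
  1 × O: 1 H
  Total hydrogens = 19.
Molecular formula: C20H19FO

C20H19FO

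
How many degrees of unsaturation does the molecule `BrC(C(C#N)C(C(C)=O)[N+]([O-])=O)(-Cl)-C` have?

Molecular formula from the SMILES: C7H8BrClN2O3.
DoU = (2C + 2 + N − H − X)/2 = (2·7 + 2 + 2 − 8 − 2)/2 = 8/2 = 4.
(Structurally: 0 ring(s) + 4 π bond(s) = 4.)

4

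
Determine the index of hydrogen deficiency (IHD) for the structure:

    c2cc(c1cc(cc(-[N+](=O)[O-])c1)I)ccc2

Molecular formula from the SMILES: C12H8INO2.
DoU = (2C + 2 + N − H − X)/2 = (2·12 + 2 + 1 − 8 − 1)/2 = 18/2 = 9.
(Structurally: 2 ring(s) + 7 π bond(s) = 9.)

9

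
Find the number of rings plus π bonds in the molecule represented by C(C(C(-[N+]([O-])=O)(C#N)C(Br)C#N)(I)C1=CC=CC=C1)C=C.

Molecular formula from the SMILES: C14H11BrIN3O2.
DoU = (2C + 2 + N − H − X)/2 = (2·14 + 2 + 3 − 11 − 2)/2 = 20/2 = 10.
(Structurally: 1 ring(s) + 9 π bond(s) = 10.)

10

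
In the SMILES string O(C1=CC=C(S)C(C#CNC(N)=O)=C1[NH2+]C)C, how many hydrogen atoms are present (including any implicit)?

14

Hydrogens are implicit in SMILES; fill each atom to its normal valence:
  4 × C (aromatic): no H
  3 × C: no H
  2 × C: 3 H each → 6
  2 × C (aromatic): 1 H each → 2
  2 × O: no H
  1 × N (charge +1): 2 H
  1 × N: 2 H
  1 × N: 1 H
  1 × S: 1 H
  Total hydrogens = 14.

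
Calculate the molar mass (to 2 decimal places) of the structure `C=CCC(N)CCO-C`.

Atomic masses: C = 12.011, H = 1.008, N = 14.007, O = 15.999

Molecular formula: C7H15NO.
M = 7×12.011 + 15×1.008 + 1×14.007 + 1×15.999 = 129.20 g/mol.

129.20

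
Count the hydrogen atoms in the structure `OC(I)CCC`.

9

Hydrogens are implicit in SMILES; fill each atom to its normal valence:
  2 × C: 2 H each → 4
  1 × C: 3 H
  1 × C: 1 H
  1 × I: no H
  1 × O: 1 H
  Total hydrogens = 9.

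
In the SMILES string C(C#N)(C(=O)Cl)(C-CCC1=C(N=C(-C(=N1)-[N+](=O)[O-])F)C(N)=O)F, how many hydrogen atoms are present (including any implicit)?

8

Hydrogens are implicit in SMILES; fill each atom to its normal valence:
  4 × C (aromatic): no H
  4 × C: no H
  3 × C: 2 H each → 6
  3 × O: no H
  2 × F: no H
  2 × N (aromatic): no H
  1 × Cl: no H
  1 × N: 2 H
  1 × N (charge +1): no H
  1 × N: no H
  1 × O (charge -1): no H
  Total hydrogens = 8.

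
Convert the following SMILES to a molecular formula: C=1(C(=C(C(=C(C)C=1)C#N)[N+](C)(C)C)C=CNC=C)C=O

C16H20N3O+

Heavy atoms from the SMILES: 16 C, 3 N, 1 O.
Implicit hydrogens by atom environment:
  5 × C (aromatic): no H
  4 × C: 3 H each → 12
  4 × C: 1 H each → 4
  1 × C: 2 H
  1 × C (aromatic): 1 H
  1 × C: no H
  1 × N: 1 H
  1 × N: no H
  1 × N (charge +1): no H
  1 × O: no H
  Total hydrogens = 20.
Net charge +1.
Molecular formula: C16H20N3O+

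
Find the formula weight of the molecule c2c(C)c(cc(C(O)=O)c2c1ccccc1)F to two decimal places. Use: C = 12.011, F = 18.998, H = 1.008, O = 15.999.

Molecular formula: C14H11FO2.
M = 14×12.011 + 1×18.998 + 11×1.008 + 2×15.999 = 230.24 g/mol.

230.24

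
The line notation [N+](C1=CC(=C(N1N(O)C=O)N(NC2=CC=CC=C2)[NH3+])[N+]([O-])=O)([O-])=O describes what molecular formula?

C11H12N7O6+

Heavy atoms from the SMILES: 11 C, 7 N, 6 O.
Implicit hydrogens by atom environment:
  6 × C (aromatic): 1 H each → 6
  4 × C (aromatic): no H
  3 × O: no H
  2 × N (charge +1): no H
  2 × N: no H
  2 × O (charge -1): no H
  1 × C: 1 H
  1 × N (charge +1): 3 H
  1 × N: 1 H
  1 × N (aromatic): no H
  1 × O: 1 H
  Total hydrogens = 12.
Net charge +1.
Molecular formula: C11H12N7O6+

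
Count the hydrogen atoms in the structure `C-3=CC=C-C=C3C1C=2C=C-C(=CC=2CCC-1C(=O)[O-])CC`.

Hydrogens are implicit in SMILES; fill each atom to its normal valence:
  8 × C (aromatic): 1 H each → 8
  4 × C (aromatic): no H
  3 × C: 2 H each → 6
  2 × C: 1 H each → 2
  1 × C: 3 H
  1 × C: no H
  1 × O: no H
  1 × O (charge -1): no H
  Total hydrogens = 19.

19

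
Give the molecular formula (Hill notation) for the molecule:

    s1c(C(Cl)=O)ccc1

C5H3ClOS

Heavy atoms from the SMILES: 5 C, 1 Cl, 1 O, 1 S.
Implicit hydrogens by atom environment:
  3 × C (aromatic): 1 H each → 3
  1 × C (aromatic): no H
  1 × C: no H
  1 × Cl: no H
  1 × O: no H
  1 × S (aromatic): no H
  Total hydrogens = 3.
Molecular formula: C5H3ClOS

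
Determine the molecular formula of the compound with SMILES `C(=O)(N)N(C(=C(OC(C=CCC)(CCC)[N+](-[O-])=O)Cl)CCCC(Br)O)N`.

C15H26BrClN4O5

Heavy atoms from the SMILES: 1 Br, 15 C, 1 Cl, 4 N, 5 O.
Implicit hydrogens by atom environment:
  6 × C: 2 H each → 12
  4 × C: no H
  3 × C: 1 H each → 3
  3 × O: no H
  2 × C: 3 H each → 6
  2 × N: 2 H each → 4
  1 × Br: no H
  1 × Cl: no H
  1 × N (charge +1): no H
  1 × N: no H
  1 × O: 1 H
  1 × O (charge -1): no H
  Total hydrogens = 26.
Molecular formula: C15H26BrClN4O5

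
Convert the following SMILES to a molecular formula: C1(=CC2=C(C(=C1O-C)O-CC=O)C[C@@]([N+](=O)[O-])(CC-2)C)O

C14H17NO6

Heavy atoms from the SMILES: 14 C, 1 N, 6 O.
Implicit hydrogens by atom environment:
  5 × C (aromatic): no H
  4 × C: 2 H each → 8
  4 × O: no H
  2 × C: 3 H each → 6
  1 × C (aromatic): 1 H
  1 × C: 1 H
  1 × C: no H
  1 × N (charge +1): no H
  1 × O: 1 H
  1 × O (charge -1): no H
  Total hydrogens = 17.
Molecular formula: C14H17NO6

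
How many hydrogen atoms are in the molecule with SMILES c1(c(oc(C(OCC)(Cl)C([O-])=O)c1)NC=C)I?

Hydrogens are implicit in SMILES; fill each atom to its normal valence:
  3 × C (aromatic): no H
  2 × C: 2 H each → 4
  2 × C: no H
  2 × O: no H
  1 × C: 3 H
  1 × C (aromatic): 1 H
  1 × C: 1 H
  1 × Cl: no H
  1 × I: no H
  1 × N: 1 H
  1 × O (aromatic): no H
  1 × O (charge -1): no H
  Total hydrogens = 10.

10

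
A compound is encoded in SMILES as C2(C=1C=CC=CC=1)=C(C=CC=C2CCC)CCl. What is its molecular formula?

Heavy atoms from the SMILES: 16 C, 1 Cl.
Implicit hydrogens by atom environment:
  8 × C (aromatic): 1 H each → 8
  4 × C (aromatic): no H
  3 × C: 2 H each → 6
  1 × C: 3 H
  1 × Cl: no H
  Total hydrogens = 17.
Molecular formula: C16H17Cl

C16H17Cl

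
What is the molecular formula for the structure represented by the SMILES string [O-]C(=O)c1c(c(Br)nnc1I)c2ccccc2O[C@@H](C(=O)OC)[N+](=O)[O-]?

Heavy atoms from the SMILES: 1 Br, 14 C, 1 I, 3 N, 7 O.
Implicit hydrogens by atom environment:
  6 × C (aromatic): no H
  5 × O: no H
  4 × C (aromatic): 1 H each → 4
  2 × C: no H
  2 × N (aromatic): no H
  2 × O (charge -1): no H
  1 × Br: no H
  1 × C: 3 H
  1 × C: 1 H
  1 × I: no H
  1 × N (charge +1): no H
  Total hydrogens = 8.
Net charge -1.
Molecular formula: C14H8BrIN3O7-

C14H8BrIN3O7-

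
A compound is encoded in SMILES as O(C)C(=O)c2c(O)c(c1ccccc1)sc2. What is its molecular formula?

Heavy atoms from the SMILES: 12 C, 3 O, 1 S.
Implicit hydrogens by atom environment:
  6 × C (aromatic): 1 H each → 6
  4 × C (aromatic): no H
  2 × O: no H
  1 × C: 3 H
  1 × C: no H
  1 × O: 1 H
  1 × S (aromatic): no H
  Total hydrogens = 10.
Molecular formula: C12H10O3S

C12H10O3S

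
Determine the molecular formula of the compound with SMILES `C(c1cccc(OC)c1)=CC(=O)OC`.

C11H12O3

Heavy atoms from the SMILES: 11 C, 3 O.
Implicit hydrogens by atom environment:
  4 × C (aromatic): 1 H each → 4
  3 × O: no H
  2 × C: 3 H each → 6
  2 × C: 1 H each → 2
  2 × C (aromatic): no H
  1 × C: no H
  Total hydrogens = 12.
Molecular formula: C11H12O3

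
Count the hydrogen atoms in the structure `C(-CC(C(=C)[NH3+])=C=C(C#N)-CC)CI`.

16

Hydrogens are implicit in SMILES; fill each atom to its normal valence:
  5 × C: 2 H each → 10
  5 × C: no H
  1 × C: 3 H
  1 × I: no H
  1 × N (charge +1): 3 H
  1 × N: no H
  Total hydrogens = 16.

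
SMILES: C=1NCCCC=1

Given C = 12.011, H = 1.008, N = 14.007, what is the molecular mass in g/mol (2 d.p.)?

Molecular formula: C5H9N.
M = 5×12.011 + 9×1.008 + 1×14.007 = 83.13 g/mol.

83.13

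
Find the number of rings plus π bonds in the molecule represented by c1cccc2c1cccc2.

7

Molecular formula from the SMILES: C10H8.
DoU = (2C + 2 + N − H − X)/2 = (2·10 + 2 + 0 − 8 − 0)/2 = 14/2 = 7.
(Structurally: 2 ring(s) + 5 π bond(s) = 7.)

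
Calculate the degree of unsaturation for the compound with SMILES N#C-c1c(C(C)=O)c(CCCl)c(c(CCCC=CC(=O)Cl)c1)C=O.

10

Molecular formula from the SMILES: C18H17Cl2NO3.
DoU = (2C + 2 + N − H − X)/2 = (2·18 + 2 + 1 − 17 − 2)/2 = 20/2 = 10.
(Structurally: 1 ring(s) + 9 π bond(s) = 10.)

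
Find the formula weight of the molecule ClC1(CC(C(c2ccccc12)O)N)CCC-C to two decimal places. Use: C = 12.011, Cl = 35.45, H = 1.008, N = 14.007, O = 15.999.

Molecular formula: C14H20ClNO.
M = 14×12.011 + 1×35.45 + 20×1.008 + 1×14.007 + 1×15.999 = 253.77 g/mol.

253.77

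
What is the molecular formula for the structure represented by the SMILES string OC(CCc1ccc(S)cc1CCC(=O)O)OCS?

Heavy atoms from the SMILES: 13 C, 4 O, 2 S.
Implicit hydrogens by atom environment:
  5 × C: 2 H each → 10
  3 × C (aromatic): 1 H each → 3
  3 × C (aromatic): no H
  2 × O: 1 H each → 2
  2 × O: no H
  2 × S: 1 H each → 2
  1 × C: 1 H
  1 × C: no H
  Total hydrogens = 18.
Molecular formula: C13H18O4S2

C13H18O4S2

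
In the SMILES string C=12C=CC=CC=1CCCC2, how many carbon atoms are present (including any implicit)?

The symbol for carbon appears 10 times in the SMILES.

10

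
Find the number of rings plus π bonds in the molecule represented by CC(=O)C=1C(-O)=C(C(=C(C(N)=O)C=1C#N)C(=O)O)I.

Molecular formula from the SMILES: C11H7IN2O5.
DoU = (2C + 2 + N − H − X)/2 = (2·11 + 2 + 2 − 7 − 1)/2 = 18/2 = 9.
(Structurally: 1 ring(s) + 8 π bond(s) = 9.)

9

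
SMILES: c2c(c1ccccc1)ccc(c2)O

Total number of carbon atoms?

The symbol for carbon appears 12 times in the SMILES. Lowercase c denotes aromatic carbon and counts toward C.

12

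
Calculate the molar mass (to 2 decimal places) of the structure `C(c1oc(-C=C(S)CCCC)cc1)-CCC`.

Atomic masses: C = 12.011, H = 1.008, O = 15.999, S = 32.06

Molecular formula: C14H22OS.
M = 14×12.011 + 22×1.008 + 1×15.999 + 1×32.06 = 238.39 g/mol.

238.39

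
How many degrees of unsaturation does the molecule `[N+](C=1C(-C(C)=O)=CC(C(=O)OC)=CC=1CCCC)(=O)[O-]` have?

Molecular formula from the SMILES: C14H17NO5.
DoU = (2C + 2 + N − H − X)/2 = (2·14 + 2 + 1 − 17 − 0)/2 = 14/2 = 7.
(Structurally: 1 ring(s) + 6 π bond(s) = 7.)

7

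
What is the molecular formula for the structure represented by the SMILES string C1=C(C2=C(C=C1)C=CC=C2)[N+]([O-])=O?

C10H7NO2

Heavy atoms from the SMILES: 10 C, 1 N, 2 O.
Implicit hydrogens by atom environment:
  7 × C (aromatic): 1 H each → 7
  3 × C (aromatic): no H
  1 × N (charge +1): no H
  1 × O: no H
  1 × O (charge -1): no H
  Total hydrogens = 7.
Molecular formula: C10H7NO2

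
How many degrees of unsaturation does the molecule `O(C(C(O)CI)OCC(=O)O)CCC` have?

Molecular formula from the SMILES: C8H15IO5.
DoU = (2C + 2 + N − H − X)/2 = (2·8 + 2 + 0 − 15 − 1)/2 = 2/2 = 1.
(Structurally: 0 ring(s) + 1 π bond(s) = 1.)

1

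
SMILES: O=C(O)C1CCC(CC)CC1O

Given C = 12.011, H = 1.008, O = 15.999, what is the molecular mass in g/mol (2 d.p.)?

Molecular formula: C9H16O3.
M = 9×12.011 + 16×1.008 + 3×15.999 = 172.22 g/mol.

172.22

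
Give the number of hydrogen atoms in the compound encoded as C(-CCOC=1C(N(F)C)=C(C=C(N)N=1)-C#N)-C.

15

Hydrogens are implicit in SMILES; fill each atom to its normal valence:
  4 × C (aromatic): no H
  3 × C: 2 H each → 6
  2 × C: 3 H each → 6
  2 × N: no H
  1 × C (aromatic): 1 H
  1 × C: no H
  1 × F: no H
  1 × N: 2 H
  1 × N (aromatic): no H
  1 × O: no H
  Total hydrogens = 15.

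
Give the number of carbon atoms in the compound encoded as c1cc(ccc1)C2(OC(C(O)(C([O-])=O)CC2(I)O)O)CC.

14

The symbol for carbon appears 14 times in the SMILES. Lowercase c denotes aromatic carbon and counts toward C.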